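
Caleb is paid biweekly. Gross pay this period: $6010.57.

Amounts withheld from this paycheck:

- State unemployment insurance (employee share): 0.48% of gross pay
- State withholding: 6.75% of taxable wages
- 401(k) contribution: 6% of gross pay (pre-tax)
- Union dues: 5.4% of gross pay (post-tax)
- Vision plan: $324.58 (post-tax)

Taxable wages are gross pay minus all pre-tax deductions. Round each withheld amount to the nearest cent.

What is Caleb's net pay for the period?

$4590.57

401(k) contribution: $6010.57 × 0.06 = $360.63
Taxable wages = $6010.57 − $360.63 = $5649.94
State withholding: $5649.94 × 0.0675 = $381.37
State unemployment insurance (employee share): $6010.57 × 0.0048 = $28.85
Vision plan: $324.58
Union dues: $6010.57 × 0.054 = $324.57
Total deductions = $360.63 + $381.37 + $28.85 + $324.58 + $324.57 = $1420.00
Net pay = $6010.57 − $1420.00 = $4590.57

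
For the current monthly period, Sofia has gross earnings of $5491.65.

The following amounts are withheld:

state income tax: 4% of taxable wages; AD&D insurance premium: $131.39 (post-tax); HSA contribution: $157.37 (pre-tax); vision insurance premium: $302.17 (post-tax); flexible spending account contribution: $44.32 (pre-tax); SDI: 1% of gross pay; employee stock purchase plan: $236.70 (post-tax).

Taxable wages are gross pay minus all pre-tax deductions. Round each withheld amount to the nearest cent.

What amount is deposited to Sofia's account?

$4353.18

Flexible spending account contribution: $44.32
HSA contribution: $157.37
Pre-tax total = $44.32 + $157.37 = $201.69
Taxable wages = $5491.65 − $201.69 = $5289.96
State income tax: $5289.96 × 0.04 = $211.60
SDI: $5491.65 × 0.01 = $54.92
Vision insurance premium: $302.17
AD&D insurance premium: $131.39
Employee stock purchase plan: $236.70
Total deductions = $44.32 + $157.37 + $211.60 + $54.92 + $302.17 + $131.39 + $236.70 = $1138.47
Net pay = $5491.65 − $1138.47 = $4353.18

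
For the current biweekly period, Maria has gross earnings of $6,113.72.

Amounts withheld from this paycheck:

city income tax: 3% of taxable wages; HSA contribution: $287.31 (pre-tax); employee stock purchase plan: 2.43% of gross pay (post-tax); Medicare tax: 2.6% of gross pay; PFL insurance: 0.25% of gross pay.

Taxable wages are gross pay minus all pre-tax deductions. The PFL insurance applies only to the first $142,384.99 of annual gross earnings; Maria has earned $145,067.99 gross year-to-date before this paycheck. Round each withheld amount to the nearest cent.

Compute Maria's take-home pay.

HSA contribution: $287.31
Taxable wages = $6,113.72 − $287.31 = $5,826.41
City income tax: $5,826.41 × 0.03 = $174.79
PFL insurance: annual cap $142,384.99 already reached (YTD $145,067.99), so $0.00
Medicare tax: $6,113.72 × 0.026 = $158.96
Employee stock purchase plan: $6,113.72 × 0.0243 = $148.56
Total deductions = $287.31 + $174.79 + $0.00 + $158.96 + $148.56 = $769.62
Net pay = $6,113.72 − $769.62 = $5,344.10

$5,344.10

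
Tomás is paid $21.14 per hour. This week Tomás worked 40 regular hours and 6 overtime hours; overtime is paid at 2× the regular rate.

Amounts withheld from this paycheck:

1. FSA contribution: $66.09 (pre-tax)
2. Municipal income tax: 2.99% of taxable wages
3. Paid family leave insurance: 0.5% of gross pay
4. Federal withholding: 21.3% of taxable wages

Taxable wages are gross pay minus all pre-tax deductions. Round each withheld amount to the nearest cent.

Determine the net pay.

$776.73

Regular pay: 40 × $21.14 = $845.60
Overtime pay: 6 × $21.14 × 2 = $253.68
Gross pay = $845.60 + $253.68 = $1,099.28
FSA contribution: $66.09
Taxable wages = $1,099.28 − $66.09 = $1,033.19
Municipal income tax: $1,033.19 × 0.0299 = $30.89
Federal withholding: $1,033.19 × 0.213 = $220.07
Paid family leave insurance: $1,099.28 × 0.005 = $5.50
Total deductions = $66.09 + $30.89 + $220.07 + $5.50 = $322.55
Net pay = $1,099.28 − $322.55 = $776.73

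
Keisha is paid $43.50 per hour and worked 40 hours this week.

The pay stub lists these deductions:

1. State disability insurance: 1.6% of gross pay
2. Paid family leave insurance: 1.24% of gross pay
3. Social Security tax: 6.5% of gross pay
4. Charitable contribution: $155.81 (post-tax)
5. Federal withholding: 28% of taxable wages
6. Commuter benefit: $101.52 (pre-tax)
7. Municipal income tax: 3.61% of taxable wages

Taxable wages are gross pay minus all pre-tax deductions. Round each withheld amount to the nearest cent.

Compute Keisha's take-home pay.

$802.23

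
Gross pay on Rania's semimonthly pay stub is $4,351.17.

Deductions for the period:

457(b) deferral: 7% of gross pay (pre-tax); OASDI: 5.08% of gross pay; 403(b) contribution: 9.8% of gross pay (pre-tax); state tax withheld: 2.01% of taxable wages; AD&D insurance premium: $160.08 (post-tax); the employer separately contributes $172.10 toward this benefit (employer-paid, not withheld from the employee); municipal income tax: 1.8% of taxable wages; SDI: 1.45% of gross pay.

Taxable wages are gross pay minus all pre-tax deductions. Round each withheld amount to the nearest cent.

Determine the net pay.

403(b) contribution: $4,351.17 × 0.098 = $426.41
457(b) deferral: $4,351.17 × 0.07 = $304.58
Pre-tax total = $426.41 + $304.58 = $730.99
Taxable wages = $4,351.17 − $730.99 = $3,620.18
State tax withheld: $3,620.18 × 0.0201 = $72.77
Municipal income tax: $3,620.18 × 0.018 = $65.16
SDI: $4,351.17 × 0.0145 = $63.09
OASDI: $4,351.17 × 0.0508 = $221.04
AD&D insurance premium: $160.08
(Employer's $172.10 toward AD&D insurance premium is not withheld from the employee.)
Total deductions = $426.41 + $304.58 + $72.77 + $65.16 + $63.09 + $221.04 + $160.08 = $1,313.13
Net pay = $4,351.17 − $1,313.13 = $3,038.04

$3,038.04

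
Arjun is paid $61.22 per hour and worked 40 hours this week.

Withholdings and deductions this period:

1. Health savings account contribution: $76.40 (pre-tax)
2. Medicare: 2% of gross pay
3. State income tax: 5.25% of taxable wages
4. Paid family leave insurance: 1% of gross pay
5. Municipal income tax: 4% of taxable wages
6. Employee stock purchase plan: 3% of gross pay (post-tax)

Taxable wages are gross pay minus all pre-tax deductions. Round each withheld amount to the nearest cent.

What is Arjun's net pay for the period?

Gross pay: 40 × $61.22 = $2,448.80
Health savings account contribution: $76.40
Taxable wages = $2,448.80 − $76.40 = $2,372.40
State income tax: $2,372.40 × 0.0525 = $124.55
Municipal income tax: $2,372.40 × 0.04 = $94.90
Paid family leave insurance: $2,448.80 × 0.01 = $24.49
Medicare: $2,448.80 × 0.02 = $48.98
Employee stock purchase plan: $2,448.80 × 0.03 = $73.46
Total deductions = $76.40 + $124.55 + $94.90 + $24.49 + $48.98 + $73.46 = $442.78
Net pay = $2,448.80 − $442.78 = $2,006.02

$2,006.02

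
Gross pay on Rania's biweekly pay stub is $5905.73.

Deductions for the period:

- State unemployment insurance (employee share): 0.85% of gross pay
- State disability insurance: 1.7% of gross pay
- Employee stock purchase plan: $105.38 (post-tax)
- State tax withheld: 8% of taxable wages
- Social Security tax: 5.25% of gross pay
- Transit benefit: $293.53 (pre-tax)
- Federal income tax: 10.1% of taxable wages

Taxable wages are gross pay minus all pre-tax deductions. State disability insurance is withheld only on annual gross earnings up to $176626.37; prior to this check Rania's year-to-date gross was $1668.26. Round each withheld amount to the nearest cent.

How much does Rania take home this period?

$4030.36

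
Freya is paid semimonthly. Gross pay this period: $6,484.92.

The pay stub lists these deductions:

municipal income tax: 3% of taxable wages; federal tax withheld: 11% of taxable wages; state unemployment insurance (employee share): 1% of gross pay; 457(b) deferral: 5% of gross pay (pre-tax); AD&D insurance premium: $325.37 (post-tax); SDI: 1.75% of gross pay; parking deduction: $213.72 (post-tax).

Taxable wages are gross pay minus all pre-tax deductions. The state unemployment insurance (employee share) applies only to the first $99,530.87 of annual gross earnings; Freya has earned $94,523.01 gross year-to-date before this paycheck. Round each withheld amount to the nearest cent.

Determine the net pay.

457(b) deferral: $6,484.92 × 0.05 = $324.25
Taxable wages = $6,484.92 − $324.25 = $6,160.67
Federal tax withheld: $6,160.67 × 0.11 = $677.67
Municipal income tax: $6,160.67 × 0.03 = $184.82
State unemployment insurance (employee share): only $99,530.87 − $94,523.01 = $5,007.86 of this check is subject → $5,007.86 × 0.01 = $50.08
SDI: $6,484.92 × 0.0175 = $113.49
Parking deduction: $213.72
AD&D insurance premium: $325.37
Total deductions = $324.25 + $677.67 + $184.82 + $50.08 + $113.49 + $213.72 + $325.37 = $1,889.40
Net pay = $6,484.92 − $1,889.40 = $4,595.52

$4,595.52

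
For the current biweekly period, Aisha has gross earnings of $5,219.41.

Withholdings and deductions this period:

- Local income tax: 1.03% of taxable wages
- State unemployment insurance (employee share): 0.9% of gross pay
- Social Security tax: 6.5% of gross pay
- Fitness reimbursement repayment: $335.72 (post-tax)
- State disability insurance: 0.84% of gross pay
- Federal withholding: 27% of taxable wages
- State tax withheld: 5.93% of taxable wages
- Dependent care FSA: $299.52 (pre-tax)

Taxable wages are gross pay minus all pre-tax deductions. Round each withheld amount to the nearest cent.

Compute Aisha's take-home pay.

$2,483.31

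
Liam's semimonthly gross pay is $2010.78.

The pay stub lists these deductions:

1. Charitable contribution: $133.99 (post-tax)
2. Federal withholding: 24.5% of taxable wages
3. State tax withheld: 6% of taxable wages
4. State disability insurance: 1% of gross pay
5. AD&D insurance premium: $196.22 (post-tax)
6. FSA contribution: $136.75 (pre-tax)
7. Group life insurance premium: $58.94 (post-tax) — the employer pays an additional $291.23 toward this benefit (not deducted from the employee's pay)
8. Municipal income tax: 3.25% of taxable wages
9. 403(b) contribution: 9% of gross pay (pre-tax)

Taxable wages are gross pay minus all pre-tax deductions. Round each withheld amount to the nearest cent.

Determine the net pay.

403(b) contribution: $2010.78 × 0.09 = $180.97
FSA contribution: $136.75
Pre-tax total = $180.97 + $136.75 = $317.72
Taxable wages = $2010.78 − $317.72 = $1693.06
Municipal income tax: $1693.06 × 0.0325 = $55.02
Federal withholding: $1693.06 × 0.245 = $414.80
State tax withheld: $1693.06 × 0.06 = $101.58
State disability insurance: $2010.78 × 0.01 = $20.11
Group life insurance premium: $58.94
Charitable contribution: $133.99
AD&D insurance premium: $196.22
(Employer's $291.23 toward group life insurance premium is not withheld from the employee.)
Total deductions = $180.97 + $136.75 + $55.02 + $414.80 + $101.58 + $20.11 + $58.94 + $133.99 + $196.22 = $1298.38
Net pay = $2010.78 − $1298.38 = $712.40

$712.40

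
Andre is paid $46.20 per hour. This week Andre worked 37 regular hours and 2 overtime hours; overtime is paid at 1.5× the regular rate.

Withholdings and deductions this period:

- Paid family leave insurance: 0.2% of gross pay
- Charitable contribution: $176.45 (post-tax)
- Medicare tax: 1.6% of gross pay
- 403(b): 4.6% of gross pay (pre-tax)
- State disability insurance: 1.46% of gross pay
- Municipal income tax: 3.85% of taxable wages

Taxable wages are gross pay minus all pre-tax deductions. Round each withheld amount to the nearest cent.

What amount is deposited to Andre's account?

Regular pay: 37 × $46.20 = $1,709.40
Overtime pay: 2 × $46.20 × 1.5 = $138.60
Gross pay = $1,709.40 + $138.60 = $1,848.00
403(b): $1,848.00 × 0.046 = $85.01
Taxable wages = $1,848.00 − $85.01 = $1,762.99
Municipal income tax: $1,762.99 × 0.0385 = $67.88
State disability insurance: $1,848.00 × 0.0146 = $26.98
Paid family leave insurance: $1,848.00 × 0.002 = $3.70
Medicare tax: $1,848.00 × 0.016 = $29.57
Charitable contribution: $176.45
Total deductions = $85.01 + $67.88 + $26.98 + $3.70 + $29.57 + $176.45 = $389.59
Net pay = $1,848.00 − $389.59 = $1,458.41

$1,458.41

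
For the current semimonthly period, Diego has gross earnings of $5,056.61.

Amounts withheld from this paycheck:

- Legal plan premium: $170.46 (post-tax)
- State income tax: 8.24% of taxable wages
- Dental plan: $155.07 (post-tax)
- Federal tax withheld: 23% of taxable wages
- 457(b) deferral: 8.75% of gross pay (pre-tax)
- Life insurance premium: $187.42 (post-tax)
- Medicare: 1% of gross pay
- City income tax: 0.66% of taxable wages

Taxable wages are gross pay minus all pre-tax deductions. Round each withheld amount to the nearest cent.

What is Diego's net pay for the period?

457(b) deferral: $5,056.61 × 0.0875 = $442.45
Taxable wages = $5,056.61 − $442.45 = $4,614.16
Federal tax withheld: $4,614.16 × 0.23 = $1,061.26
State income tax: $4,614.16 × 0.0824 = $380.21
City income tax: $4,614.16 × 0.0066 = $30.45
Medicare: $5,056.61 × 0.01 = $50.57
Dental plan: $155.07
Legal plan premium: $170.46
Life insurance premium: $187.42
Total deductions = $442.45 + $1,061.26 + $380.21 + $30.45 + $50.57 + $155.07 + $170.46 + $187.42 = $2,477.89
Net pay = $5,056.61 − $2,477.89 = $2,578.72

$2,578.72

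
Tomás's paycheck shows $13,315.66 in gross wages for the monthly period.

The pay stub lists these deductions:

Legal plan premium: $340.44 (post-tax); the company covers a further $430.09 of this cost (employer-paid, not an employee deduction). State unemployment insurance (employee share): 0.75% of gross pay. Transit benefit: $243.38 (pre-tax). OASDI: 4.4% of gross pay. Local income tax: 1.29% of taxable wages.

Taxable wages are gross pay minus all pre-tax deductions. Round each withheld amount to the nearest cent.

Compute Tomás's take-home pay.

Transit benefit: $243.38
Taxable wages = $13,315.66 − $243.38 = $13,072.28
Local income tax: $13,072.28 × 0.0129 = $168.63
OASDI: $13,315.66 × 0.044 = $585.89
State unemployment insurance (employee share): $13,315.66 × 0.0075 = $99.87
Legal plan premium: $340.44
(Employer's $430.09 toward legal plan premium is not withheld from the employee.)
Total deductions = $243.38 + $168.63 + $585.89 + $99.87 + $340.44 = $1,438.21
Net pay = $13,315.66 − $1,438.21 = $11,877.45

$11,877.45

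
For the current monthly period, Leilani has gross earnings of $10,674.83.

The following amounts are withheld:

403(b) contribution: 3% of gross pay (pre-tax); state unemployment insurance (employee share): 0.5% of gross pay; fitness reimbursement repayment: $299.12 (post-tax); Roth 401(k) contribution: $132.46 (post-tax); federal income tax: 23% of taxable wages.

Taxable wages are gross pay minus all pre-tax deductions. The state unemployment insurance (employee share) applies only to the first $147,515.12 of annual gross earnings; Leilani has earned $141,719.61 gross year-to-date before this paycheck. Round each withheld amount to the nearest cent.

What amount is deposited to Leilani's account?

$7,512.47

403(b) contribution: $10,674.83 × 0.03 = $320.24
Taxable wages = $10,674.83 − $320.24 = $10,354.59
Federal income tax: $10,354.59 × 0.23 = $2,381.56
State unemployment insurance (employee share): only $147,515.12 − $141,719.61 = $5,795.51 of this check is subject → $5,795.51 × 0.005 = $28.98
Roth 401(k) contribution: $132.46
Fitness reimbursement repayment: $299.12
Total deductions = $320.24 + $2,381.56 + $28.98 + $132.46 + $299.12 = $3,162.36
Net pay = $10,674.83 − $3,162.36 = $7,512.47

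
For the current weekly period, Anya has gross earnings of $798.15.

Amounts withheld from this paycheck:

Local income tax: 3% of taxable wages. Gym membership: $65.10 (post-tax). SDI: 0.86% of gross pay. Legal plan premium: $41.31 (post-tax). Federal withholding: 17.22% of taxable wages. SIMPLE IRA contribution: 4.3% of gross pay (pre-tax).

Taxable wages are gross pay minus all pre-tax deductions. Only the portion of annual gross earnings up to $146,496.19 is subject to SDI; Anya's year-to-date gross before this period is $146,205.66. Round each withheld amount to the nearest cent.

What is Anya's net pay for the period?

SIMPLE IRA contribution: $798.15 × 0.043 = $34.32
Taxable wages = $798.15 − $34.32 = $763.83
Local income tax: $763.83 × 0.03 = $22.91
Federal withholding: $763.83 × 0.1722 = $131.53
SDI: only $146,496.19 − $146,205.66 = $290.53 of this check is subject → $290.53 × 0.0086 = $2.50
Legal plan premium: $41.31
Gym membership: $65.10
Total deductions = $34.32 + $22.91 + $131.53 + $2.50 + $41.31 + $65.10 = $297.67
Net pay = $798.15 − $297.67 = $500.48

$500.48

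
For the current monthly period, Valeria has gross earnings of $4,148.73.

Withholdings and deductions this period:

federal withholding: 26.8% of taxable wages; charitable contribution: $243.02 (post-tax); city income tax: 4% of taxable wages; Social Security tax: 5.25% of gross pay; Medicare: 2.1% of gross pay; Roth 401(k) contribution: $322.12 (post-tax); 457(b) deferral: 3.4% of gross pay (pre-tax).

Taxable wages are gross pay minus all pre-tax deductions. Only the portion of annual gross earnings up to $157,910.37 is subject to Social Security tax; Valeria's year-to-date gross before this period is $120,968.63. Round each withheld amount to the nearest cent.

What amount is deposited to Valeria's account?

457(b) deferral: $4,148.73 × 0.034 = $141.06
Taxable wages = $4,148.73 − $141.06 = $4,007.67
Federal withholding: $4,007.67 × 0.268 = $1,074.06
City income tax: $4,007.67 × 0.04 = $160.31
Social Security tax: cap not yet reached, full $4,148.73 is subject → $4,148.73 × 0.0525 = $217.81
Medicare: $4,148.73 × 0.021 = $87.12
Charitable contribution: $243.02
Roth 401(k) contribution: $322.12
Total deductions = $141.06 + $1,074.06 + $160.31 + $217.81 + $87.12 + $243.02 + $322.12 = $2,245.50
Net pay = $4,148.73 − $2,245.50 = $1,903.23

$1,903.23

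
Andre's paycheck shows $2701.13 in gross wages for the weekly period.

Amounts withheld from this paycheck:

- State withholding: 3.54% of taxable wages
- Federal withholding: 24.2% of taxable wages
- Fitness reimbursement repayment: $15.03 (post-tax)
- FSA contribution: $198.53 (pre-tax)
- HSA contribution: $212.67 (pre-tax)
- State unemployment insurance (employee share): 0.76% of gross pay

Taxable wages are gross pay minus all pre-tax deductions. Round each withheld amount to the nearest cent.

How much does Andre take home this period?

$1619.15

HSA contribution: $212.67
FSA contribution: $198.53
Pre-tax total = $212.67 + $198.53 = $411.20
Taxable wages = $2701.13 − $411.20 = $2289.93
Federal withholding: $2289.93 × 0.242 = $554.16
State withholding: $2289.93 × 0.0354 = $81.06
State unemployment insurance (employee share): $2701.13 × 0.0076 = $20.53
Fitness reimbursement repayment: $15.03
Total deductions = $212.67 + $198.53 + $554.16 + $81.06 + $20.53 + $15.03 = $1081.98
Net pay = $2701.13 − $1081.98 = $1619.15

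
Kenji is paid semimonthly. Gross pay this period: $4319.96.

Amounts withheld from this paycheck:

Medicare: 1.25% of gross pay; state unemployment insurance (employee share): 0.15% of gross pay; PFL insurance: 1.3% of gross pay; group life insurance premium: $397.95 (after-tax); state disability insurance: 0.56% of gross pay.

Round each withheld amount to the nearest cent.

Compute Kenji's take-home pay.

$3781.18

State unemployment insurance (employee share): $4319.96 × 0.0015 = $6.48
Medicare: $4319.96 × 0.0125 = $54.00
State disability insurance: $4319.96 × 0.0056 = $24.19
PFL insurance: $4319.96 × 0.013 = $56.16
Group life insurance premium: $397.95
Total deductions = $6.48 + $54.00 + $24.19 + $56.16 + $397.95 = $538.78
Net pay = $4319.96 − $538.78 = $3781.18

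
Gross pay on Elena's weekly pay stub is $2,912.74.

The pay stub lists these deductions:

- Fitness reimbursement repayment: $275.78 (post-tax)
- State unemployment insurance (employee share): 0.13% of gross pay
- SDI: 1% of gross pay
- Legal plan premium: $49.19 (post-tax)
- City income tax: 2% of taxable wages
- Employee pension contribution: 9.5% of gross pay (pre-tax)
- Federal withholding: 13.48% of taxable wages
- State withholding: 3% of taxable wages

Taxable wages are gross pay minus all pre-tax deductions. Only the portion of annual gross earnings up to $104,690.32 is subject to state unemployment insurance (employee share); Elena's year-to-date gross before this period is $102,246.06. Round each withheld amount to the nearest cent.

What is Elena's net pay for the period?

Employee pension contribution: $2,912.74 × 0.095 = $276.71
Taxable wages = $2,912.74 − $276.71 = $2,636.03
State withholding: $2,636.03 × 0.03 = $79.08
Federal withholding: $2,636.03 × 0.1348 = $355.34
City income tax: $2,636.03 × 0.02 = $52.72
SDI: $2,912.74 × 0.01 = $29.13
State unemployment insurance (employee share): only $104,690.32 − $102,246.06 = $2,444.26 of this check is subject → $2,444.26 × 0.0013 = $3.18
Fitness reimbursement repayment: $275.78
Legal plan premium: $49.19
Total deductions = $276.71 + $79.08 + $355.34 + $52.72 + $29.13 + $3.18 + $275.78 + $49.19 = $1,121.13
Net pay = $2,912.74 − $1,121.13 = $1,791.61

$1,791.61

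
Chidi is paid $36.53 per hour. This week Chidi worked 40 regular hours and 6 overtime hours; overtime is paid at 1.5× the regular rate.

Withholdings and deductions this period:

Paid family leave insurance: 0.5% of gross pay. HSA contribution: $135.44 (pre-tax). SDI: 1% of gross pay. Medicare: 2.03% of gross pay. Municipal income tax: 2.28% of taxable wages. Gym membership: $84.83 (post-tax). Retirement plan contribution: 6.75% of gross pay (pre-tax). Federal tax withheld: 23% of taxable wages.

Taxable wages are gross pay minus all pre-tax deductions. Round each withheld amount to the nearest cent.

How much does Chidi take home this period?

$997.97

Regular pay: 40 × $36.53 = $1,461.20
Overtime pay: 6 × $36.53 × 1.5 = $328.77
Gross pay = $1,461.20 + $328.77 = $1,789.97
HSA contribution: $135.44
Retirement plan contribution: $1,789.97 × 0.0675 = $120.82
Pre-tax total = $135.44 + $120.82 = $256.26
Taxable wages = $1,789.97 − $256.26 = $1,533.71
Municipal income tax: $1,533.71 × 0.0228 = $34.97
Federal tax withheld: $1,533.71 × 0.23 = $352.75
Paid family leave insurance: $1,789.97 × 0.005 = $8.95
SDI: $1,789.97 × 0.01 = $17.90
Medicare: $1,789.97 × 0.0203 = $36.34
Gym membership: $84.83
Total deductions = $135.44 + $120.82 + $34.97 + $352.75 + $8.95 + $17.90 + $36.34 + $84.83 = $792.00
Net pay = $1,789.97 − $792.00 = $997.97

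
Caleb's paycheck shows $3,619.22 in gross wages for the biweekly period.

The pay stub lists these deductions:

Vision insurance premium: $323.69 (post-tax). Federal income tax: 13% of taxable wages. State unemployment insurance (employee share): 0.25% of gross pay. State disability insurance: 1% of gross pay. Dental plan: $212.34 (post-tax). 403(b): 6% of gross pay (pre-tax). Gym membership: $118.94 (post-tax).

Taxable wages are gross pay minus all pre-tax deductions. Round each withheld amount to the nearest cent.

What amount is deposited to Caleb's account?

403(b): $3,619.22 × 0.06 = $217.15
Taxable wages = $3,619.22 − $217.15 = $3,402.07
Federal income tax: $3,402.07 × 0.13 = $442.27
State disability insurance: $3,619.22 × 0.01 = $36.19
State unemployment insurance (employee share): $3,619.22 × 0.0025 = $9.05
Vision insurance premium: $323.69
Dental plan: $212.34
Gym membership: $118.94
Total deductions = $217.15 + $442.27 + $36.19 + $9.05 + $323.69 + $212.34 + $118.94 = $1,359.63
Net pay = $3,619.22 − $1,359.63 = $2,259.59

$2,259.59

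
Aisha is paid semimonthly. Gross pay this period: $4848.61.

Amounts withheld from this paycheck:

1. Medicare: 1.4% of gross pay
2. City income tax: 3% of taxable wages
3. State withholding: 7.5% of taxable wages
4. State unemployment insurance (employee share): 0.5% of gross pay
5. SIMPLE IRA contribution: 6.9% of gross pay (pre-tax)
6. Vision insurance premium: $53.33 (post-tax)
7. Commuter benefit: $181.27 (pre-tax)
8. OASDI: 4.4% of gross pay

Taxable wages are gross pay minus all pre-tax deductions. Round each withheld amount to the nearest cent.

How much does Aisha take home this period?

$3519.06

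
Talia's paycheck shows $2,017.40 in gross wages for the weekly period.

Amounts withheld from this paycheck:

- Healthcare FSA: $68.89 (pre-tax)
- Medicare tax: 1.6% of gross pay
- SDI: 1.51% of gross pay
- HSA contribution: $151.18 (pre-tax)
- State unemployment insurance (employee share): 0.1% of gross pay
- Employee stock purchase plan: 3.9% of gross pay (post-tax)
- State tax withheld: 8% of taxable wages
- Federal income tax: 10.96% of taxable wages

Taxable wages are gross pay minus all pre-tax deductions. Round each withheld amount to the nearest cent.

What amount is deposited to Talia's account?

HSA contribution: $151.18
Healthcare FSA: $68.89
Pre-tax total = $151.18 + $68.89 = $220.07
Taxable wages = $2,017.40 − $220.07 = $1,797.33
Federal income tax: $1,797.33 × 0.1096 = $196.99
State tax withheld: $1,797.33 × 0.08 = $143.79
State unemployment insurance (employee share): $2,017.40 × 0.001 = $2.02
SDI: $2,017.40 × 0.0151 = $30.46
Medicare tax: $2,017.40 × 0.016 = $32.28
Employee stock purchase plan: $2,017.40 × 0.039 = $78.68
Total deductions = $151.18 + $68.89 + $196.99 + $143.79 + $2.02 + $30.46 + $32.28 + $78.68 = $704.29
Net pay = $2,017.40 − $704.29 = $1,313.11

$1,313.11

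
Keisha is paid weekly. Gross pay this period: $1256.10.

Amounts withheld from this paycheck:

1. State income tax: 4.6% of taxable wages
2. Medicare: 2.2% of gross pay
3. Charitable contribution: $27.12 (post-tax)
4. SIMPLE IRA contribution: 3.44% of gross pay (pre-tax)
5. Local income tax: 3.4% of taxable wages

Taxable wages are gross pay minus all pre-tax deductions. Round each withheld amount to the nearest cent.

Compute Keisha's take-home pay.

SIMPLE IRA contribution: $1256.10 × 0.0344 = $43.21
Taxable wages = $1256.10 − $43.21 = $1212.89
Local income tax: $1212.89 × 0.034 = $41.24
State income tax: $1212.89 × 0.046 = $55.79
Medicare: $1256.10 × 0.022 = $27.63
Charitable contribution: $27.12
Total deductions = $43.21 + $41.24 + $55.79 + $27.63 + $27.12 = $194.99
Net pay = $1256.10 − $194.99 = $1061.11

$1061.11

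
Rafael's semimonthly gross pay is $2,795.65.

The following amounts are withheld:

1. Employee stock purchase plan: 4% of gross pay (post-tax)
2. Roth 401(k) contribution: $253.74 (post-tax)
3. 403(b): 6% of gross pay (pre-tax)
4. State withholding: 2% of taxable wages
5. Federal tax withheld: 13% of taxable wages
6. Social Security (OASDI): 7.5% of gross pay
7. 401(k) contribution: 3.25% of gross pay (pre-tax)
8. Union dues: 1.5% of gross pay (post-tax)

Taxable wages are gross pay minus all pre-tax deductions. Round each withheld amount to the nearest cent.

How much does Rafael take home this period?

$1,539.32

403(b): $2,795.65 × 0.06 = $167.74
401(k) contribution: $2,795.65 × 0.0325 = $90.86
Pre-tax total = $167.74 + $90.86 = $258.60
Taxable wages = $2,795.65 − $258.60 = $2,537.05
State withholding: $2,537.05 × 0.02 = $50.74
Federal tax withheld: $2,537.05 × 0.13 = $329.82
Social Security (OASDI): $2,795.65 × 0.075 = $209.67
Roth 401(k) contribution: $253.74
Union dues: $2,795.65 × 0.015 = $41.93
Employee stock purchase plan: $2,795.65 × 0.04 = $111.83
Total deductions = $167.74 + $90.86 + $50.74 + $329.82 + $209.67 + $253.74 + $41.93 + $111.83 = $1,256.33
Net pay = $2,795.65 − $1,256.33 = $1,539.32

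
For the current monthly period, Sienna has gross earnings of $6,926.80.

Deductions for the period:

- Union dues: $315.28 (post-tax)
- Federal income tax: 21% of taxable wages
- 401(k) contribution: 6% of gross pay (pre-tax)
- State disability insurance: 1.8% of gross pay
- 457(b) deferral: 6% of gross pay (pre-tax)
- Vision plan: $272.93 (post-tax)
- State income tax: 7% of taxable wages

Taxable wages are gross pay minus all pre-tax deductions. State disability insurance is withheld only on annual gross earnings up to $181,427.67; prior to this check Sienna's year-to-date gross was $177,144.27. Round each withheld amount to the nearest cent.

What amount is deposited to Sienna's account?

401(k) contribution: $6,926.80 × 0.06 = $415.61
457(b) deferral: $6,926.80 × 0.06 = $415.61
Pre-tax total = $415.61 + $415.61 = $831.22
Taxable wages = $6,926.80 − $831.22 = $6,095.58
Federal income tax: $6,095.58 × 0.21 = $1,280.07
State income tax: $6,095.58 × 0.07 = $426.69
State disability insurance: only $181,427.67 − $177,144.27 = $4,283.40 of this check is subject → $4,283.40 × 0.018 = $77.10
Vision plan: $272.93
Union dues: $315.28
Total deductions = $415.61 + $415.61 + $1,280.07 + $426.69 + $77.10 + $272.93 + $315.28 = $3,203.29
Net pay = $6,926.80 − $3,203.29 = $3,723.51

$3,723.51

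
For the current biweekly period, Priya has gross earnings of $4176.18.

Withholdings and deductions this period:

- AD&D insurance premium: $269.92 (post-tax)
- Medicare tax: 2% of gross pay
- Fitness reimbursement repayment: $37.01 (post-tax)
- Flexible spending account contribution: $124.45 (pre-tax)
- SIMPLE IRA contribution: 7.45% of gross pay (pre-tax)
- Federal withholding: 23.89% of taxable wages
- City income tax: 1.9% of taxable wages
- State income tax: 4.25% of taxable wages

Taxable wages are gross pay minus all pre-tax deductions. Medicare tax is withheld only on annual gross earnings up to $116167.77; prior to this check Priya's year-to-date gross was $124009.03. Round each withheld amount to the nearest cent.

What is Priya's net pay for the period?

$2309.99

SIMPLE IRA contribution: $4176.18 × 0.0745 = $311.13
Flexible spending account contribution: $124.45
Pre-tax total = $311.13 + $124.45 = $435.58
Taxable wages = $4176.18 − $435.58 = $3740.60
Federal withholding: $3740.60 × 0.2389 = $893.63
City income tax: $3740.60 × 0.019 = $71.07
State income tax: $3740.60 × 0.0425 = $158.98
Medicare tax: annual cap $116167.77 already reached (YTD $124009.03), so $0.00
Fitness reimbursement repayment: $37.01
AD&D insurance premium: $269.92
Total deductions = $311.13 + $124.45 + $893.63 + $71.07 + $158.98 + $0.00 + $37.01 + $269.92 = $1866.19
Net pay = $4176.18 − $1866.19 = $2309.99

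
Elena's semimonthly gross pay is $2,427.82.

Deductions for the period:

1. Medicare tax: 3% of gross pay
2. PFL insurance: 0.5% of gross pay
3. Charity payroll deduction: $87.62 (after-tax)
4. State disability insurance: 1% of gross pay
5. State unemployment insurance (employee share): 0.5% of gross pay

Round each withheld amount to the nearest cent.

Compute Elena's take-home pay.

$2,218.81

State disability insurance: $2,427.82 × 0.01 = $24.28
Medicare tax: $2,427.82 × 0.03 = $72.83
PFL insurance: $2,427.82 × 0.005 = $12.14
State unemployment insurance (employee share): $2,427.82 × 0.005 = $12.14
Charity payroll deduction: $87.62
Total deductions = $24.28 + $72.83 + $12.14 + $12.14 + $87.62 = $209.01
Net pay = $2,427.82 − $209.01 = $2,218.81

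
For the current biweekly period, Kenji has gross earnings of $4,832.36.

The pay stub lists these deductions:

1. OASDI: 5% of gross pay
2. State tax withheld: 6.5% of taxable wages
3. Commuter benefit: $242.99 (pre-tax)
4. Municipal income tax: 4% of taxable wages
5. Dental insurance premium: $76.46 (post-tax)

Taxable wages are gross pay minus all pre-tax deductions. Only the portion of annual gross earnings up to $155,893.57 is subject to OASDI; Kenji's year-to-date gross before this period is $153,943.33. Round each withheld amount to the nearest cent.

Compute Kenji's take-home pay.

$3,933.52

Commuter benefit: $242.99
Taxable wages = $4,832.36 − $242.99 = $4,589.37
State tax withheld: $4,589.37 × 0.065 = $298.31
Municipal income tax: $4,589.37 × 0.04 = $183.57
OASDI: only $155,893.57 − $153,943.33 = $1,950.24 of this check is subject → $1,950.24 × 0.05 = $97.51
Dental insurance premium: $76.46
Total deductions = $242.99 + $298.31 + $183.57 + $97.51 + $76.46 = $898.84
Net pay = $4,832.36 − $898.84 = $3,933.52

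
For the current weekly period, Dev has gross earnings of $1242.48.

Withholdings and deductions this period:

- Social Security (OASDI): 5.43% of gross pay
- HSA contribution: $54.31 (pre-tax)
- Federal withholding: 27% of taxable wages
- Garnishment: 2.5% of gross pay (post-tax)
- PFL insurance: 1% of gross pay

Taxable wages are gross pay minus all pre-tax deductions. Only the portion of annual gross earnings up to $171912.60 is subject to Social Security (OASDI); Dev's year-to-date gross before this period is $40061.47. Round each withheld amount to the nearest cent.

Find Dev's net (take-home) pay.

HSA contribution: $54.31
Taxable wages = $1242.48 − $54.31 = $1188.17
Federal withholding: $1188.17 × 0.27 = $320.81
PFL insurance: $1242.48 × 0.01 = $12.42
Social Security (OASDI): cap not yet reached, full $1242.48 is subject → $1242.48 × 0.0543 = $67.47
Garnishment: $1242.48 × 0.025 = $31.06
Total deductions = $54.31 + $320.81 + $12.42 + $67.47 + $31.06 = $486.07
Net pay = $1242.48 − $486.07 = $756.41

$756.41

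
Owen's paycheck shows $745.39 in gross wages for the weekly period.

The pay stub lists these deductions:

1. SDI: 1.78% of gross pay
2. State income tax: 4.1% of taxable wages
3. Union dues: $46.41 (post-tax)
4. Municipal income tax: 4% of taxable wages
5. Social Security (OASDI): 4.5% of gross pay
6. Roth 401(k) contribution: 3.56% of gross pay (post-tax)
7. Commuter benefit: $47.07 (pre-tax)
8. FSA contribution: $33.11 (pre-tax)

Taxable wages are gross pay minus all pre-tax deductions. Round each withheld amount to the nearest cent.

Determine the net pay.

$491.57

FSA contribution: $33.11
Commuter benefit: $47.07
Pre-tax total = $33.11 + $47.07 = $80.18
Taxable wages = $745.39 − $80.18 = $665.21
Municipal income tax: $665.21 × 0.04 = $26.61
State income tax: $665.21 × 0.041 = $27.27
SDI: $745.39 × 0.0178 = $13.27
Social Security (OASDI): $745.39 × 0.045 = $33.54
Union dues: $46.41
Roth 401(k) contribution: $745.39 × 0.0356 = $26.54
Total deductions = $33.11 + $47.07 + $26.61 + $27.27 + $13.27 + $33.54 + $46.41 + $26.54 = $253.82
Net pay = $745.39 − $253.82 = $491.57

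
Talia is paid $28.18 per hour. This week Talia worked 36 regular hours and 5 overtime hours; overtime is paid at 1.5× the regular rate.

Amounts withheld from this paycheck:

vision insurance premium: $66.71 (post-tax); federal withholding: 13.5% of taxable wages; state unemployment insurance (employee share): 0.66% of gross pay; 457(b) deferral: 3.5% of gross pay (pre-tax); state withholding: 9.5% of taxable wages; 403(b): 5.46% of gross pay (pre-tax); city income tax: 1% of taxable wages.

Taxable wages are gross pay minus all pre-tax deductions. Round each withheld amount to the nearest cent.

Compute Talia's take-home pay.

$773.36

Regular pay: 36 × $28.18 = $1,014.48
Overtime pay: 5 × $28.18 × 1.5 = $211.35
Gross pay = $1,014.48 + $211.35 = $1,225.83
403(b): $1,225.83 × 0.0546 = $66.93
457(b) deferral: $1,225.83 × 0.035 = $42.90
Pre-tax total = $66.93 + $42.90 = $109.83
Taxable wages = $1,225.83 − $109.83 = $1,116.00
State withholding: $1,116.00 × 0.095 = $106.02
City income tax: $1,116.00 × 0.01 = $11.16
Federal withholding: $1,116.00 × 0.135 = $150.66
State unemployment insurance (employee share): $1,225.83 × 0.0066 = $8.09
Vision insurance premium: $66.71
Total deductions = $66.93 + $42.90 + $106.02 + $11.16 + $150.66 + $8.09 + $66.71 = $452.47
Net pay = $1,225.83 − $452.47 = $773.36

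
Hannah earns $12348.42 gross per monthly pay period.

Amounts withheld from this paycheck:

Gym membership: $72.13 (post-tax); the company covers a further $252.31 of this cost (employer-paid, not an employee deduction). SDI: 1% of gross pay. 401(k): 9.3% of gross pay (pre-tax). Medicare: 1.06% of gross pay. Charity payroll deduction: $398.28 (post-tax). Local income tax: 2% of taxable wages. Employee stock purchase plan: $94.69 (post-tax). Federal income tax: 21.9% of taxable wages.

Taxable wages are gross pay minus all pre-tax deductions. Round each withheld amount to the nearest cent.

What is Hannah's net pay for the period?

401(k): $12348.42 × 0.093 = $1148.40
Taxable wages = $12348.42 − $1148.40 = $11200.02
Local income tax: $11200.02 × 0.02 = $224.00
Federal income tax: $11200.02 × 0.219 = $2452.80
Medicare: $12348.42 × 0.0106 = $130.89
SDI: $12348.42 × 0.01 = $123.48
Charity payroll deduction: $398.28
Gym membership: $72.13
Employee stock purchase plan: $94.69
(Employer's $252.31 toward gym membership is not withheld from the employee.)
Total deductions = $1148.40 + $224.00 + $2452.80 + $130.89 + $123.48 + $398.28 + $72.13 + $94.69 = $4644.67
Net pay = $12348.42 − $4644.67 = $7703.75

$7703.75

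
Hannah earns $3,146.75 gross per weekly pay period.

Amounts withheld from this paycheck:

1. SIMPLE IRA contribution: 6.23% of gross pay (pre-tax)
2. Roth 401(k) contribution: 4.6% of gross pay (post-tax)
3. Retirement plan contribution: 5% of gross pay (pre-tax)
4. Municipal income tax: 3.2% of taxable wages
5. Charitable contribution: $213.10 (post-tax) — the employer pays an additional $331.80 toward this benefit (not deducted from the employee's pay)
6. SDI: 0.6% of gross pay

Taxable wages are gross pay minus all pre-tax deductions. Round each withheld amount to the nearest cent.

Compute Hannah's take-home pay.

SIMPLE IRA contribution: $3,146.75 × 0.0623 = $196.04
Retirement plan contribution: $3,146.75 × 0.05 = $157.34
Pre-tax total = $196.04 + $157.34 = $353.38
Taxable wages = $3,146.75 − $353.38 = $2,793.37
Municipal income tax: $2,793.37 × 0.032 = $89.39
SDI: $3,146.75 × 0.006 = $18.88
Charitable contribution: $213.10
Roth 401(k) contribution: $3,146.75 × 0.046 = $144.75
(Employer's $331.80 toward charitable contribution is not withheld from the employee.)
Total deductions = $196.04 + $157.34 + $89.39 + $18.88 + $213.10 + $144.75 = $819.50
Net pay = $3,146.75 − $819.50 = $2,327.25

$2,327.25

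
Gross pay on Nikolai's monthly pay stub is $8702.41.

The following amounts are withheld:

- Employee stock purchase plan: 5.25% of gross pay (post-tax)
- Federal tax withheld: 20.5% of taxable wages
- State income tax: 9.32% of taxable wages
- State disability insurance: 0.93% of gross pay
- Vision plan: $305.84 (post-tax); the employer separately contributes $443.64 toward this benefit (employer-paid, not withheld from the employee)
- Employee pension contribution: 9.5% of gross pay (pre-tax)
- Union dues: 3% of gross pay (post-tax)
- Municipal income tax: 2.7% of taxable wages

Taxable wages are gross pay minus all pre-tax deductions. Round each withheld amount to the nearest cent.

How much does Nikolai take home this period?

Employee pension contribution: $8702.41 × 0.095 = $826.73
Taxable wages = $8702.41 − $826.73 = $7875.68
State income tax: $7875.68 × 0.0932 = $734.01
Municipal income tax: $7875.68 × 0.027 = $212.64
Federal tax withheld: $7875.68 × 0.205 = $1614.51
State disability insurance: $8702.41 × 0.0093 = $80.93
Union dues: $8702.41 × 0.03 = $261.07
Vision plan: $305.84
Employee stock purchase plan: $8702.41 × 0.0525 = $456.88
(Employer's $443.64 toward vision plan is not withheld from the employee.)
Total deductions = $826.73 + $734.01 + $212.64 + $1614.51 + $80.93 + $261.07 + $305.84 + $456.88 = $4492.61
Net pay = $8702.41 − $4492.61 = $4209.80

$4209.80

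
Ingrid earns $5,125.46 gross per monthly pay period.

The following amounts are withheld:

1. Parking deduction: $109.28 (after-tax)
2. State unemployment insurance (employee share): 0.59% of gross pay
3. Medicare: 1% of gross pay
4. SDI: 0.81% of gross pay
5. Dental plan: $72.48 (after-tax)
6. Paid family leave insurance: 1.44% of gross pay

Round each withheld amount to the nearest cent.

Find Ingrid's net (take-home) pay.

Medicare: $5,125.46 × 0.01 = $51.25
Paid family leave insurance: $5,125.46 × 0.0144 = $73.81
State unemployment insurance (employee share): $5,125.46 × 0.0059 = $30.24
SDI: $5,125.46 × 0.0081 = $41.52
Dental plan: $72.48
Parking deduction: $109.28
Total deductions = $51.25 + $73.81 + $30.24 + $41.52 + $72.48 + $109.28 = $378.58
Net pay = $5,125.46 − $378.58 = $4,746.88

$4,746.88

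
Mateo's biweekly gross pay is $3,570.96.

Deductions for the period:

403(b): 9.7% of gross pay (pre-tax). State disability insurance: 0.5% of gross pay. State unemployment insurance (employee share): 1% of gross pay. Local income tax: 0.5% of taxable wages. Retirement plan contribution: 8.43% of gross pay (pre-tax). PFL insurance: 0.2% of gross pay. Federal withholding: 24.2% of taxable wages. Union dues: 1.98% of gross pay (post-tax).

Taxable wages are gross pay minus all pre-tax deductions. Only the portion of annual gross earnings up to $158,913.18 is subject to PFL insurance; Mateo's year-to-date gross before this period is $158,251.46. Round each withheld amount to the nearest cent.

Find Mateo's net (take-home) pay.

403(b): $3,570.96 × 0.097 = $346.38
Retirement plan contribution: $3,570.96 × 0.0843 = $301.03
Pre-tax total = $346.38 + $301.03 = $647.41
Taxable wages = $3,570.96 − $647.41 = $2,923.55
Local income tax: $2,923.55 × 0.005 = $14.62
Federal withholding: $2,923.55 × 0.242 = $707.50
State unemployment insurance (employee share): $3,570.96 × 0.01 = $35.71
State disability insurance: $3,570.96 × 0.005 = $17.85
PFL insurance: only $158,913.18 − $158,251.46 = $661.72 of this check is subject → $661.72 × 0.002 = $1.32
Union dues: $3,570.96 × 0.0198 = $70.71
Total deductions = $346.38 + $301.03 + $14.62 + $707.50 + $35.71 + $17.85 + $1.32 + $70.71 = $1,495.12
Net pay = $3,570.96 − $1,495.12 = $2,075.84

$2,075.84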